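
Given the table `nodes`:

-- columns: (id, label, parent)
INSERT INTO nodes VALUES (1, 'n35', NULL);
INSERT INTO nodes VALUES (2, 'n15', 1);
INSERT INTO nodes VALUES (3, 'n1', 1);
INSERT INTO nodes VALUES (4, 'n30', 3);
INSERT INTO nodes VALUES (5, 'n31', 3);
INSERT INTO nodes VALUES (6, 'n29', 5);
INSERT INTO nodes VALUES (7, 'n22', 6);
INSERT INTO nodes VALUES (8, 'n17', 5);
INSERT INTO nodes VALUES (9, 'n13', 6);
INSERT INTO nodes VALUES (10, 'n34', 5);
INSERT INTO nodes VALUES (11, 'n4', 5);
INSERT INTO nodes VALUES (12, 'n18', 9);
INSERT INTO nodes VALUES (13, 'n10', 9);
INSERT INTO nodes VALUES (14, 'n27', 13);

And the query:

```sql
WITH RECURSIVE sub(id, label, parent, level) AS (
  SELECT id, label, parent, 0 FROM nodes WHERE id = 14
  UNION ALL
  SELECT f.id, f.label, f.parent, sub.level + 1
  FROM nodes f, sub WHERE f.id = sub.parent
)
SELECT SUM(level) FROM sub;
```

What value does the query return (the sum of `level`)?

Base: id=14 (n27), parent=13, level 0.
Iteration 1: join on id=13 -> n10 (id 13, parent=9, level 1).
Iteration 2: join on id=9 -> n13 (id 9, parent=6, level 2).
Iteration 3: join on id=6 -> n29 (id 6, parent=5, level 3).
Iteration 4: join on id=5 -> n31 (id 5, parent=3, level 4).
Iteration 5: join on id=3 -> n1 (id 3, parent=1, level 5).
Iteration 6: join on id=1 -> n35 (id 1, parent=NULL, level 6).
Iteration 7: parent is NULL; no match; recursion stops.
SUM(level) = 0 + 1 + 2 + 3 + 4 + 5 + 6 = 21.

21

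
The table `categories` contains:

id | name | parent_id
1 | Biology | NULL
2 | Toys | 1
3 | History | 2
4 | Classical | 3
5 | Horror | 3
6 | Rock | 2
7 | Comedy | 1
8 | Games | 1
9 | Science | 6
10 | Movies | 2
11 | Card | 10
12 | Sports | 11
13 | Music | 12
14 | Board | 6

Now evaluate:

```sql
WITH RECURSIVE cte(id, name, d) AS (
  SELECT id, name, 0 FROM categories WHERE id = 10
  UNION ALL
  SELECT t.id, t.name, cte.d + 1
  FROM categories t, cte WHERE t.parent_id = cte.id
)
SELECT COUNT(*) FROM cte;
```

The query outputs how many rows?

4

Base: id=10 (Movies) at d 0.
Iteration 1: rows with parent_id in {10} -> Card (id 11, d 1).
Iteration 2: rows with parent_id in {11} -> Sports (id 12, d 2).
Iteration 3: rows with parent_id in {12} -> Music (id 13, d 3).
Iteration 4: no rows with parent_id in {13}; recursion stops.
Total rows emitted: 4.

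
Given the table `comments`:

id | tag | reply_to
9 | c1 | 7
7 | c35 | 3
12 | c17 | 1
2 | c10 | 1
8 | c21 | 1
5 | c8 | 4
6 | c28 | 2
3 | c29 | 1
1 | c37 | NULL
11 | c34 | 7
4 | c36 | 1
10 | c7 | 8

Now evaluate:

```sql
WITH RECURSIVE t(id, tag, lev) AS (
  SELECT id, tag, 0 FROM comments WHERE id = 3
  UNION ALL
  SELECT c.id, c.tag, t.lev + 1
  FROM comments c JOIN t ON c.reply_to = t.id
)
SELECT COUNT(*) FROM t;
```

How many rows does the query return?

Base: id=3 (c29) at lev 0.
Iteration 1: rows with reply_to in {3} -> c35 (id 7, lev 1).
Iteration 2: rows with reply_to in {7} -> c1 (id 9, lev 2), c34 (id 11, lev 2).
Iteration 3: no rows with reply_to in {9,11}; recursion stops.
Total rows emitted: 4.

4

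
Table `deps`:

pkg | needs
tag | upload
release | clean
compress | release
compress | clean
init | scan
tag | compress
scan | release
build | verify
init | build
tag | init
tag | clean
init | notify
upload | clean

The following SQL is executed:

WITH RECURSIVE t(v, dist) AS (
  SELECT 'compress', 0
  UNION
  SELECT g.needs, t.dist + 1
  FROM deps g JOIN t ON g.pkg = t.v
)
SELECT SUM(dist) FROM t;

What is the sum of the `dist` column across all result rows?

Base: (compress, dist=0).
Iteration 1: edges from {compress} -> (clean, dist=1), (release, dist=1).
Iteration 2: edges from {clean,release} -> (clean, dist=2).
Iteration 3: no outgoing edges from {clean}; recursion stops.
SUM(dist) = 0 + 1 + 1 + 2 = 4.

4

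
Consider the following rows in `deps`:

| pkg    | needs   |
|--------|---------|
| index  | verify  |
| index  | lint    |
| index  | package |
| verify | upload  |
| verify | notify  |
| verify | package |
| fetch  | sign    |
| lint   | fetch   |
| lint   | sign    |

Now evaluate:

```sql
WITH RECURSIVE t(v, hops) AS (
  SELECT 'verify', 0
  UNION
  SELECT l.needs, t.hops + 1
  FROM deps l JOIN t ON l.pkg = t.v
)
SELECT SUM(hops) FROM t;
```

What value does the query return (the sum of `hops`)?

Base: (verify, hops=0).
Iteration 1: edges from {verify} -> (notify, hops=1), (package, hops=1), (upload, hops=1).
Iteration 2: no outgoing edges from {notify,package,upload}; recursion stops.
SUM(hops) = 0 + 1 + 1 + 1 = 3.

3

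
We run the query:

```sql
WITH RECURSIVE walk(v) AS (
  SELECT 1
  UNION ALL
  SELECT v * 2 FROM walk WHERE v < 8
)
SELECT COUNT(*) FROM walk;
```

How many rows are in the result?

4

Base: v=1.
Iteration 1: 1 < 8 holds -> v = 1 * 2 = 2.
Iteration 2: 2 < 8 holds -> v = 2 * 2 = 4.
Iteration 3: 4 < 8 holds -> v = 4 * 2 = 8.
Iteration 4: 8 < 8 fails; recursion stops.
Total rows emitted: 4.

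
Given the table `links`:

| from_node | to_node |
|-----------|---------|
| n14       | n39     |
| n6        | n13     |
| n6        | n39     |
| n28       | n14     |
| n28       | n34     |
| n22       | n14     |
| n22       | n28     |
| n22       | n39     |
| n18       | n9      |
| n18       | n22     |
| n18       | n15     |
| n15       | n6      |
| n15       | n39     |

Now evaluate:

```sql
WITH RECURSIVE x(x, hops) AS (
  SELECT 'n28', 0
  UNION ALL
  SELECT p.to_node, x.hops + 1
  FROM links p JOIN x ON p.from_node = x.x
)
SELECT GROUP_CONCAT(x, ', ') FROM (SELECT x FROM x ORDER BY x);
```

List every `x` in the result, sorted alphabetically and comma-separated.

Base: (n28, hops=0).
Iteration 1: edges from {n28} -> (n14, hops=1), (n34, hops=1).
Iteration 2: edges from {n14,n34} -> (n39, hops=2).
Iteration 3: no outgoing edges from {n39}; recursion stops.

n14, n28, n34, n39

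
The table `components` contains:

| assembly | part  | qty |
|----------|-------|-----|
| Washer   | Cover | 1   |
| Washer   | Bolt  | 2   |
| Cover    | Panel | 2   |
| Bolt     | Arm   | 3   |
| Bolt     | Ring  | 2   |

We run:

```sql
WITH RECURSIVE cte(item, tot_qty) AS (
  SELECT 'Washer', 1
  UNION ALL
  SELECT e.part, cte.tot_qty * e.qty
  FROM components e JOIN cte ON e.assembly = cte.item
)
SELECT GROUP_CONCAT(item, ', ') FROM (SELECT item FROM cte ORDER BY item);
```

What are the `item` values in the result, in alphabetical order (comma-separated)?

Base: (Washer, tot_qty=1).
Iteration 1: components of {Washer} -> Bolt = 1*2 = 2, Cover = 1*1 = 1.
Iteration 2: components of {Bolt,Cover} -> Arm = 2*3 = 6, Panel = 1*2 = 2, Ring = 2*2 = 4.
Iteration 3: no further components; recursion stops.

Arm, Bolt, Cover, Panel, Ring, Washer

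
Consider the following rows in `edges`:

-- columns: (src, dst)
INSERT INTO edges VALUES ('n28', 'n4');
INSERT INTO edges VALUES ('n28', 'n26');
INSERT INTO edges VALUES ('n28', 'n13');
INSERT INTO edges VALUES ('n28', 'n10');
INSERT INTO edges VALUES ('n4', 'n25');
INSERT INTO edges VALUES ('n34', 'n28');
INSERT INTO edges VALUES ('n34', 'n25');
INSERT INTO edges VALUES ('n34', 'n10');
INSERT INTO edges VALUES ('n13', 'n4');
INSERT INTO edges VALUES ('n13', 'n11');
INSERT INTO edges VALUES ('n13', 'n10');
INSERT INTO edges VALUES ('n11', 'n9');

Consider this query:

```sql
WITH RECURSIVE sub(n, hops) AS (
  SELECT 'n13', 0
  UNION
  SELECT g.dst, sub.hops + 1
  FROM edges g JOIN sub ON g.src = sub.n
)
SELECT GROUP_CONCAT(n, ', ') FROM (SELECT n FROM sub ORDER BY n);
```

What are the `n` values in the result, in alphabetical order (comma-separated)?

Base: (n13, hops=0).
Iteration 1: edges from {n13} -> (n10, hops=1), (n11, hops=1), (n4, hops=1).
Iteration 2: edges from {n10,n11,n4} -> (n25, hops=2), (n9, hops=2).
Iteration 3: no outgoing edges from {n25,n9}; recursion stops.

n10, n11, n13, n25, n4, n9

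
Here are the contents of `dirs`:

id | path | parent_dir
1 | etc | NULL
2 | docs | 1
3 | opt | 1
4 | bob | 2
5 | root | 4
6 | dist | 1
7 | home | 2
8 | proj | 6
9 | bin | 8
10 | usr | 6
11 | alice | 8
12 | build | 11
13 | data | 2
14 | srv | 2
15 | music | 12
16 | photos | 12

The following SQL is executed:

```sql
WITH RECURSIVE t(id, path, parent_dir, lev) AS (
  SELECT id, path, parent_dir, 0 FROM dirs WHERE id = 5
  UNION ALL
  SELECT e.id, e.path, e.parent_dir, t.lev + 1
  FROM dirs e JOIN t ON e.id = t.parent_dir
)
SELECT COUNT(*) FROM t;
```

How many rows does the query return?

Base: id=5 (root), parent_dir=4, lev 0.
Iteration 1: join on id=4 -> bob (id 4, parent_dir=2, lev 1).
Iteration 2: join on id=2 -> docs (id 2, parent_dir=1, lev 2).
Iteration 3: join on id=1 -> etc (id 1, parent_dir=NULL, lev 3).
Iteration 4: parent_dir is NULL; no match; recursion stops.
Total rows emitted: 4.

4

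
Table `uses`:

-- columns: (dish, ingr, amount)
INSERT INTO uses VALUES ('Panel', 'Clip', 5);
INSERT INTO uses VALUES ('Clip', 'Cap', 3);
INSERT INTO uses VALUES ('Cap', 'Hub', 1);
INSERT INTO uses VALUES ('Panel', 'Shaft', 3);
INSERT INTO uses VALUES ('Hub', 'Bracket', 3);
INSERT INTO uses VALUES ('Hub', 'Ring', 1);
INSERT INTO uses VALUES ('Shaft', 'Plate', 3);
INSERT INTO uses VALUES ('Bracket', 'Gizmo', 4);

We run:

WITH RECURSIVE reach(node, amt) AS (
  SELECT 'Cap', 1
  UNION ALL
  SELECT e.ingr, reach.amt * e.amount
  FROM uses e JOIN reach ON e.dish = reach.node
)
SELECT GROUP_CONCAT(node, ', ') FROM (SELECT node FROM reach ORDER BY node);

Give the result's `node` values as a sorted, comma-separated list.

Bracket, Cap, Gizmo, Hub, Ring

Base: (Cap, amt=1).
Iteration 1: components of {Cap} -> Hub = 1*1 = 1.
Iteration 2: components of {Hub} -> Bracket = 1*3 = 3, Ring = 1*1 = 1.
Iteration 3: components of {Bracket,Ring} -> Gizmo = 3*4 = 12.
Iteration 4: no further components; recursion stops.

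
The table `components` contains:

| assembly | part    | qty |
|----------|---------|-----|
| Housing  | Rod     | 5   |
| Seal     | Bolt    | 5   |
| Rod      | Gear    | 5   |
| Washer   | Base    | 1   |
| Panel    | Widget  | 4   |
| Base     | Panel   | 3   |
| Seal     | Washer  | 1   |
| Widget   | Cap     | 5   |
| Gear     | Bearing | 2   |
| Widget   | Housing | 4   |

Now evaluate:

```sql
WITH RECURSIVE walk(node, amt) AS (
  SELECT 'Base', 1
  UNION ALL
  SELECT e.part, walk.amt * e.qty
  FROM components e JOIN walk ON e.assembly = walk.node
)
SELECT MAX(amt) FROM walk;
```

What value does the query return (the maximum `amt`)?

2400

Base: (Base, amt=1).
Iteration 1: components of {Base} -> Panel = 1*3 = 3.
Iteration 2: components of {Panel} -> Widget = 3*4 = 12.
Iteration 3: components of {Widget} -> Cap = 12*5 = 60, Housing = 12*4 = 48.
Iteration 4: components of {Cap,Housing} -> Rod = 48*5 = 240.
Iteration 5: components of {Rod} -> Gear = 240*5 = 1200.
Iteration 6: components of {Gear} -> Bearing = 1200*2 = 2400.
Iteration 7: no further components; recursion stops.
amt values: 1, 3, 12, 48, 60, 240, 1200, 2400; the maximum is 2400.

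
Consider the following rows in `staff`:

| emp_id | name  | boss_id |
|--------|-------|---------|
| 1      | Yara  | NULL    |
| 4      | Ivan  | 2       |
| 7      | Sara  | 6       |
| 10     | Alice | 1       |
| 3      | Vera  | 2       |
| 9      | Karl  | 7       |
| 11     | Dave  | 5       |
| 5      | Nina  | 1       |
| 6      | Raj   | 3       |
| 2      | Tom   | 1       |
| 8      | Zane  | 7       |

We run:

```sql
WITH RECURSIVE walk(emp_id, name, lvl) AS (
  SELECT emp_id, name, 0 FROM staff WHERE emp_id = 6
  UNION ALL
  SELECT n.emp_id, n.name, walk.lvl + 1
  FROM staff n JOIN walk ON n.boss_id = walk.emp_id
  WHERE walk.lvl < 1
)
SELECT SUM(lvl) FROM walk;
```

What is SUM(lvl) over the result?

1

Base: emp_id=6 (Raj) at lvl 0.
Iteration 1: rows with boss_id in {6} -> Sara (id 7, lvl 1).
Iteration 2: lvl < 1 fails for all current rows; recursion stops.
SUM(lvl) = 0 + 1 = 1.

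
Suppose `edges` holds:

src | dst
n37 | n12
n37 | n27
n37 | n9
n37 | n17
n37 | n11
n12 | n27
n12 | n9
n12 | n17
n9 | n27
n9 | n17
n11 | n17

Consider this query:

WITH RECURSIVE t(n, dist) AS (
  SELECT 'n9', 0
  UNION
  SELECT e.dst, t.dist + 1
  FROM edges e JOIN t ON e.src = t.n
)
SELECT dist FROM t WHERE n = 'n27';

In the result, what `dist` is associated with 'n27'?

Base: (n9, dist=0).
Iteration 1: edges from {n9} -> (n17, dist=1), (n27, dist=1).
Iteration 2: no outgoing edges from {n17,n27}; recursion stops.

1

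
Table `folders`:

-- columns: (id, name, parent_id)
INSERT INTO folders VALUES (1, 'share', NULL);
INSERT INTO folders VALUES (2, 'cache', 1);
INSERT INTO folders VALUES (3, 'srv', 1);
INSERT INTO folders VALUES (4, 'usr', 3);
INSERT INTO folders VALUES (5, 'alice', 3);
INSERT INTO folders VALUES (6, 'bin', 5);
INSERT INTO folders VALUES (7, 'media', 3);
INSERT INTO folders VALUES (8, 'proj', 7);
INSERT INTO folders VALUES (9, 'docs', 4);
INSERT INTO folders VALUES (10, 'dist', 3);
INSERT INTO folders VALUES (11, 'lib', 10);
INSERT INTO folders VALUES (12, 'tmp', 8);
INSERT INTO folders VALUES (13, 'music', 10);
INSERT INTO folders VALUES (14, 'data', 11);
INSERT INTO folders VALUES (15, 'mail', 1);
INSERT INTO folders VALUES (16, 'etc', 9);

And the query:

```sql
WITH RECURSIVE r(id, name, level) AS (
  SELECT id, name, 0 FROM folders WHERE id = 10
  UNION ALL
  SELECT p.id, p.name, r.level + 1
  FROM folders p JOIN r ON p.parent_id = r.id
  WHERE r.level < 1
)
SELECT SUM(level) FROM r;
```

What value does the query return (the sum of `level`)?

2

Base: id=10 (dist) at level 0.
Iteration 1: rows with parent_id in {10} -> lib (id 11, level 1), music (id 13, level 1).
Iteration 2: level < 1 fails for all current rows; recursion stops.
SUM(level) = 0 + 1 + 1 = 2.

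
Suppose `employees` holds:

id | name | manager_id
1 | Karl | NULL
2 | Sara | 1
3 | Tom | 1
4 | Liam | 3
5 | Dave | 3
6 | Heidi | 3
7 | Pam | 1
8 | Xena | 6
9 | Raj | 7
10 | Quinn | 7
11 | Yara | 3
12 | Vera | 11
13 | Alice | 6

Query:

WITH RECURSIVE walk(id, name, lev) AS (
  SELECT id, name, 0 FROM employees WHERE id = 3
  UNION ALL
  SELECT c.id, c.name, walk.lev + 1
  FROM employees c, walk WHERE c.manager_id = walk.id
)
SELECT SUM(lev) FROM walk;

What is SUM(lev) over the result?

Base: id=3 (Tom) at lev 0.
Iteration 1: rows with manager_id in {3} -> Liam (id 4, lev 1), Dave (id 5, lev 1), Heidi (id 6, lev 1), Yara (id 11, lev 1).
Iteration 2: rows with manager_id in {4,5,6,11} -> Xena (id 8, lev 2), Vera (id 12, lev 2), Alice (id 13, lev 2).
Iteration 3: no rows with manager_id in {8,12,13}; recursion stops.
SUM(lev) = 0 + 1 + 1 + 1 + 1 + 2 + 2 + 2 = 10.

10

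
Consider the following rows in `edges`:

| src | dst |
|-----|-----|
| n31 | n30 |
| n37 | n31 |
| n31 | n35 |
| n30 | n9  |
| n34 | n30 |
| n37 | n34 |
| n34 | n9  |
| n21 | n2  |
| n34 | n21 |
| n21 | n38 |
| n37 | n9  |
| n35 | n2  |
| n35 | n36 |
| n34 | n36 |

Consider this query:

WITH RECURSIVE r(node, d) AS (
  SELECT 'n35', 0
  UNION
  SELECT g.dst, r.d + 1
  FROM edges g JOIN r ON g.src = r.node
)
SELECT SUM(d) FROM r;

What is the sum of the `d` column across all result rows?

2

Base: (n35, d=0).
Iteration 1: edges from {n35} -> (n2, d=1), (n36, d=1).
Iteration 2: no outgoing edges from {n2,n36}; recursion stops.
SUM(d) = 0 + 1 + 1 = 2.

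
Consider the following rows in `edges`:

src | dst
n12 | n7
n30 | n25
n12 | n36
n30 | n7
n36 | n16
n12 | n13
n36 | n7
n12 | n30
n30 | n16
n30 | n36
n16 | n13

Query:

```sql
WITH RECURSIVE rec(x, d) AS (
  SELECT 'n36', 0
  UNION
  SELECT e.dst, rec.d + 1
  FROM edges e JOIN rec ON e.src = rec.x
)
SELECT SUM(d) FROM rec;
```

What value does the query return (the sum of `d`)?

Base: (n36, d=0).
Iteration 1: edges from {n36} -> (n16, d=1), (n7, d=1).
Iteration 2: edges from {n16,n7} -> (n13, d=2).
Iteration 3: no outgoing edges from {n13}; recursion stops.
SUM(d) = 0 + 1 + 1 + 2 = 4.

4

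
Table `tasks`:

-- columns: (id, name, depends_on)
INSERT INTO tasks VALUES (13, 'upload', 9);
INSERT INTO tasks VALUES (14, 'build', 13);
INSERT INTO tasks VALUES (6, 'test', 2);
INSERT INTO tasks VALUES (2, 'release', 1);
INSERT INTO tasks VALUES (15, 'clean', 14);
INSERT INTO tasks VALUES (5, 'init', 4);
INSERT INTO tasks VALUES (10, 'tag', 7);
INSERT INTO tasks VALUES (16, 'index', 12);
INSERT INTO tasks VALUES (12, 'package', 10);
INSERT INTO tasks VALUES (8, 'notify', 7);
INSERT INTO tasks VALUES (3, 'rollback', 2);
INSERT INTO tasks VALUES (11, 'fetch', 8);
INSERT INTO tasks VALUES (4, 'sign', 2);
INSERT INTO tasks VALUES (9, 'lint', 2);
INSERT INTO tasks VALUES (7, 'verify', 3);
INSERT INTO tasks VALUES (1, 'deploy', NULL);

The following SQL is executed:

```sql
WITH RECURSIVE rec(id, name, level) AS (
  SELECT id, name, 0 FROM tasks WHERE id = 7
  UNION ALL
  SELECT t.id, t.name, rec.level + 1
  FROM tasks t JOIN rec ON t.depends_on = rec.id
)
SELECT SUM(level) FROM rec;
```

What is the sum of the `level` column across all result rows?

9

Base: id=7 (verify) at level 0.
Iteration 1: rows with depends_on in {7} -> notify (id 8, level 1), tag (id 10, level 1).
Iteration 2: rows with depends_on in {8,10} -> fetch (id 11, level 2), package (id 12, level 2).
Iteration 3: rows with depends_on in {11,12} -> index (id 16, level 3).
Iteration 4: no rows with depends_on in {16}; recursion stops.
SUM(level) = 0 + 1 + 1 + 2 + 2 + 3 = 9.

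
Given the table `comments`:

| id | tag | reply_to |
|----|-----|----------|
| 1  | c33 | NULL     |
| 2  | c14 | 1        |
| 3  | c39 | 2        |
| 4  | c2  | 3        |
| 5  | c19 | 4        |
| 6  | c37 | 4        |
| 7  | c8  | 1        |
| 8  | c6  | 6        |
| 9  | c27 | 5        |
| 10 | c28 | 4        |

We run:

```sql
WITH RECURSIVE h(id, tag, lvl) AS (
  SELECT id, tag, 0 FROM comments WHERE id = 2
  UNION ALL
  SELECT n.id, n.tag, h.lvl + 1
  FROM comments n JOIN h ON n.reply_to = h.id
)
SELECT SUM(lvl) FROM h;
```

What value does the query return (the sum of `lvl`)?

20

Base: id=2 (c14) at lvl 0.
Iteration 1: rows with reply_to in {2} -> c39 (id 3, lvl 1).
Iteration 2: rows with reply_to in {3} -> c2 (id 4, lvl 2).
Iteration 3: rows with reply_to in {4} -> c19 (id 5, lvl 3), c37 (id 6, lvl 3), c28 (id 10, lvl 3).
Iteration 4: rows with reply_to in {5,6,10} -> c6 (id 8, lvl 4), c27 (id 9, lvl 4).
Iteration 5: no rows with reply_to in {8,9}; recursion stops.
SUM(lvl) = 0 + 1 + 2 + 3 + 3 + 3 + 4 + 4 = 20.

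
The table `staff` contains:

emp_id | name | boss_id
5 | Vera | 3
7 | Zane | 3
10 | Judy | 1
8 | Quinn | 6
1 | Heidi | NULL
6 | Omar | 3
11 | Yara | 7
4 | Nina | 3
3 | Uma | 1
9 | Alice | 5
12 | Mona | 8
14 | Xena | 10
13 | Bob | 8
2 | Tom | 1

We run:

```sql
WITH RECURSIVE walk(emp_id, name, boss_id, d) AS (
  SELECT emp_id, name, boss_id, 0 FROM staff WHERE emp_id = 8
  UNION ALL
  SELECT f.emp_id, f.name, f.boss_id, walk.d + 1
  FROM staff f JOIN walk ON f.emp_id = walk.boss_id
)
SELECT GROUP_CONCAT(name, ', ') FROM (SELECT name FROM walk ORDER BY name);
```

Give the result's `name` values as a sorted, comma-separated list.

Base: emp_id=8 (Quinn), boss_id=6, d 0.
Iteration 1: join on emp_id=6 -> Omar (id 6, boss_id=3, d 1).
Iteration 2: join on emp_id=3 -> Uma (id 3, boss_id=1, d 2).
Iteration 3: join on emp_id=1 -> Heidi (id 1, boss_id=NULL, d 3).
Iteration 4: boss_id is NULL; no match; recursion stops.

Heidi, Omar, Quinn, Uma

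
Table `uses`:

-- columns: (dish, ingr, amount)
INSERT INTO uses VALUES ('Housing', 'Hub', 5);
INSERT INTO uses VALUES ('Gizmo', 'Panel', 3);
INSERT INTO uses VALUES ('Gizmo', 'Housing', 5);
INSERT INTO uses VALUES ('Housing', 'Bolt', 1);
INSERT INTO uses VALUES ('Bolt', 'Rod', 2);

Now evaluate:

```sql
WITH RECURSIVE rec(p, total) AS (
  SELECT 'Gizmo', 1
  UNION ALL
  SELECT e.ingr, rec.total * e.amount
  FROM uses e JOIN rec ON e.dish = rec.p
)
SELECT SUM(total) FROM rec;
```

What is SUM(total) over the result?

Base: (Gizmo, total=1).
Iteration 1: components of {Gizmo} -> Housing = 1*5 = 5, Panel = 1*3 = 3.
Iteration 2: components of {Housing,Panel} -> Bolt = 5*1 = 5, Hub = 5*5 = 25.
Iteration 3: components of {Bolt,Hub} -> Rod = 5*2 = 10.
Iteration 4: no further components; recursion stops.
SUM(total) = 1 + 3 + 5 + 5 + 25 + 10 = 49.

49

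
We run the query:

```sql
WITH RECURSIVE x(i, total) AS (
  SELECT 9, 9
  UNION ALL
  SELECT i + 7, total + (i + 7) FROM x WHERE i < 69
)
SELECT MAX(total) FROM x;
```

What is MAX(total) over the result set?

Base: i=9, total=9.
Iteration 1: 9 < 69 holds -> i = 9 + 7 = 16, total = 9 + 16 = 25.
Iteration 2: 16 < 69 holds -> i = 16 + 7 = 23, total = 25 + 23 = 48.
Iteration 3: 23 < 69 holds -> i = 23 + 7 = 30, total = 48 + 30 = 78.
Iteration 4: 30 < 69 holds -> i = 30 + 7 = 37, total = 78 + 37 = 115.
Iteration 5: 37 < 69 holds -> i = 37 + 7 = 44, total = 115 + 44 = 159.
Iteration 6: 44 < 69 holds -> i = 44 + 7 = 51, total = 159 + 51 = 210.
Iteration 7: 51 < 69 holds -> i = 51 + 7 = 58, total = 210 + 58 = 268.
Iteration 8: 58 < 69 holds -> i = 58 + 7 = 65, total = 268 + 65 = 333.
Iteration 9: 65 < 69 holds -> i = 65 + 7 = 72, total = 333 + 72 = 405.
Iteration 10: 72 < 69 fails; recursion stops.
total values: 9, 25, 48, 78, 115, 159, 210, 268, 333, 405; the maximum is 405.

405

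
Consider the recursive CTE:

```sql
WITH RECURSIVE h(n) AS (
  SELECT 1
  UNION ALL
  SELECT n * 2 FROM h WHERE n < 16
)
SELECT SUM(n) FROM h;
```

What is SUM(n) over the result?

31

Base: n=1.
Iteration 1: 1 < 16 holds -> n = 1 * 2 = 2.
Iteration 2: 2 < 16 holds -> n = 2 * 2 = 4.
Iteration 3: 4 < 16 holds -> n = 4 * 2 = 8.
Iteration 4: 8 < 16 holds -> n = 8 * 2 = 16.
Iteration 5: 16 < 16 fails; recursion stops.
SUM(n) = 1 + 2 + 4 + 8 + 16 = 31.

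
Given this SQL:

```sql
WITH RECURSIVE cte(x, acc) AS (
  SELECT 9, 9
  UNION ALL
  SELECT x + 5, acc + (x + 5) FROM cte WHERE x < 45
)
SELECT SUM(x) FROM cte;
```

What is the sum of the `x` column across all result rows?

Base: x=9, acc=9.
Iteration 1: 9 < 45 holds -> x = 9 + 5 = 14, acc = 9 + 14 = 23.
Iteration 2: 14 < 45 holds -> x = 14 + 5 = 19, acc = 23 + 19 = 42.
Iteration 3: 19 < 45 holds -> x = 19 + 5 = 24, acc = 42 + 24 = 66.
Iteration 4: 24 < 45 holds -> x = 24 + 5 = 29, acc = 66 + 29 = 95.
Iteration 5: 29 < 45 holds -> x = 29 + 5 = 34, acc = 95 + 34 = 129.
Iteration 6: 34 < 45 holds -> x = 34 + 5 = 39, acc = 129 + 39 = 168.
Iteration 7: 39 < 45 holds -> x = 39 + 5 = 44, acc = 168 + 44 = 212.
Iteration 8: 44 < 45 holds -> x = 44 + 5 = 49, acc = 212 + 49 = 261.
Iteration 9: 49 < 45 fails; recursion stops.
SUM(x) = 9 + 14 + 19 + 24 + 29 + 34 + 39 + 44 + 49 = 261.

261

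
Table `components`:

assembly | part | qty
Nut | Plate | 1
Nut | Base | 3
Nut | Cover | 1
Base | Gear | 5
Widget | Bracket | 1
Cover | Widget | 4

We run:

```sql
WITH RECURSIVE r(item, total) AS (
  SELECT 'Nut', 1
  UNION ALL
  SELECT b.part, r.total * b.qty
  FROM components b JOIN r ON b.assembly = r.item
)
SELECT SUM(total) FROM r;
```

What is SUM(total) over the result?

29

Base: (Nut, total=1).
Iteration 1: components of {Nut} -> Base = 1*3 = 3, Cover = 1*1 = 1, Plate = 1*1 = 1.
Iteration 2: components of {Base,Cover,Plate} -> Gear = 3*5 = 15, Widget = 1*4 = 4.
Iteration 3: components of {Gear,Widget} -> Bracket = 4*1 = 4.
Iteration 4: no further components; recursion stops.
SUM(total) = 1 + 1 + 3 + 1 + 4 + 15 + 4 = 29.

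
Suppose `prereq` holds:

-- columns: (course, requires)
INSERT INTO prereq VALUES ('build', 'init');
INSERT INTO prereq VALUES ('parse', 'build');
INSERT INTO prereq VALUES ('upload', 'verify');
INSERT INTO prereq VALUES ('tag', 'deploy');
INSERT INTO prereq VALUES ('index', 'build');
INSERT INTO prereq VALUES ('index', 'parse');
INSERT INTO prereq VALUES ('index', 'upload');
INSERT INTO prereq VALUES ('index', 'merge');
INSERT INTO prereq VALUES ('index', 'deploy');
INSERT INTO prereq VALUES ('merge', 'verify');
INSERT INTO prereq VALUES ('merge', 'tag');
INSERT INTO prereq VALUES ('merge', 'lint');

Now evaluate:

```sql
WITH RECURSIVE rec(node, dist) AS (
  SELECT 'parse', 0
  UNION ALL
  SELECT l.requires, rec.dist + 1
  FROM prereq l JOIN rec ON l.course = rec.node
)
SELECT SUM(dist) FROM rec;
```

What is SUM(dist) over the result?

Base: (parse, dist=0).
Iteration 1: edges from {parse} -> (build, dist=1).
Iteration 2: edges from {build} -> (init, dist=2).
Iteration 3: no outgoing edges from {init}; recursion stops.
SUM(dist) = 0 + 1 + 2 = 3.

3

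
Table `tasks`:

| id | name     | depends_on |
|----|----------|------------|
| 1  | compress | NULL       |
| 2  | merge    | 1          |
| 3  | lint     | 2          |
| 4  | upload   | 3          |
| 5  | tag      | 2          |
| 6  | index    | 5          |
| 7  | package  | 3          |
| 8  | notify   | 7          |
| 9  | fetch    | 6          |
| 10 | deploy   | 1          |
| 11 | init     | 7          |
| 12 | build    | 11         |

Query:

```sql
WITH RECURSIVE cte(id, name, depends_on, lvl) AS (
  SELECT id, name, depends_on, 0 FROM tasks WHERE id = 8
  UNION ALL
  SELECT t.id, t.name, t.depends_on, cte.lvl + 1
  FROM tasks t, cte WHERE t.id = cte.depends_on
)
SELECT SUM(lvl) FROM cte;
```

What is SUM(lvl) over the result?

Base: id=8 (notify), depends_on=7, lvl 0.
Iteration 1: join on id=7 -> package (id 7, depends_on=3, lvl 1).
Iteration 2: join on id=3 -> lint (id 3, depends_on=2, lvl 2).
Iteration 3: join on id=2 -> merge (id 2, depends_on=1, lvl 3).
Iteration 4: join on id=1 -> compress (id 1, depends_on=NULL, lvl 4).
Iteration 5: depends_on is NULL; no match; recursion stops.
SUM(lvl) = 0 + 1 + 2 + 3 + 4 = 10.

10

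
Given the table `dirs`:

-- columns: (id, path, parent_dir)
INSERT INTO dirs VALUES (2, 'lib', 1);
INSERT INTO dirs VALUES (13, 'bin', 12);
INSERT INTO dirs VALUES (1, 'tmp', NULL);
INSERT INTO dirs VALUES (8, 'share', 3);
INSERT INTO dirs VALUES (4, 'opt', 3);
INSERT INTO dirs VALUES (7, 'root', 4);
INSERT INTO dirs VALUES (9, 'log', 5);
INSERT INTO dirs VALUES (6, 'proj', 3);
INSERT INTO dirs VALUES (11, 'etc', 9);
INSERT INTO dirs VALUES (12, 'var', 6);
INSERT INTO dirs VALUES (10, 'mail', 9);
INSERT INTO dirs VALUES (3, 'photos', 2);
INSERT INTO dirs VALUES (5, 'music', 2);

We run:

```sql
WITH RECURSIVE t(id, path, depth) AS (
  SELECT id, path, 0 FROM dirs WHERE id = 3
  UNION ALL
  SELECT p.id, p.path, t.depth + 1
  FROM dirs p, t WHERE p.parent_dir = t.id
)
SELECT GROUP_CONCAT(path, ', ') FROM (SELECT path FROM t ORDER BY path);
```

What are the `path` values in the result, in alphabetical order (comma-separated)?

Base: id=3 (photos) at depth 0.
Iteration 1: rows with parent_dir in {3} -> opt (id 4, depth 1), proj (id 6, depth 1), share (id 8, depth 1).
Iteration 2: rows with parent_dir in {4,6,8} -> root (id 7, depth 2), var (id 12, depth 2).
Iteration 3: rows with parent_dir in {7,12} -> bin (id 13, depth 3).
Iteration 4: no rows with parent_dir in {13}; recursion stops.

bin, opt, photos, proj, root, share, var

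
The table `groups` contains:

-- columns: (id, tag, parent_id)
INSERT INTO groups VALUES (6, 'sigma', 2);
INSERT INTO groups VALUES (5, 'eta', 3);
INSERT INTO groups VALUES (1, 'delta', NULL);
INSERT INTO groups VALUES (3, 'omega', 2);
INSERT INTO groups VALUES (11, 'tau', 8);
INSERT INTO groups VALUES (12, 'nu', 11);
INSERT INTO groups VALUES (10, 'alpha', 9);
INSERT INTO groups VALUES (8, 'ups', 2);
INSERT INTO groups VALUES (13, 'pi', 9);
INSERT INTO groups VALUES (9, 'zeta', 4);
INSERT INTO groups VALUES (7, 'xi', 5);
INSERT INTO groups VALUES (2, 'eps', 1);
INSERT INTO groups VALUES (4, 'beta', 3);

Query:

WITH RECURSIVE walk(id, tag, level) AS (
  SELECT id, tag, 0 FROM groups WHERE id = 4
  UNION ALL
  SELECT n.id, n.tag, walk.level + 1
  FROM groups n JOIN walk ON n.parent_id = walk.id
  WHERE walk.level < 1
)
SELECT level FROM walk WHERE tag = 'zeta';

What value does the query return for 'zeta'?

Base: id=4 (beta) at level 0.
Iteration 1: rows with parent_id in {4} -> zeta (id 9, level 1).
Iteration 2: level < 1 fails for all current rows; recursion stops.

1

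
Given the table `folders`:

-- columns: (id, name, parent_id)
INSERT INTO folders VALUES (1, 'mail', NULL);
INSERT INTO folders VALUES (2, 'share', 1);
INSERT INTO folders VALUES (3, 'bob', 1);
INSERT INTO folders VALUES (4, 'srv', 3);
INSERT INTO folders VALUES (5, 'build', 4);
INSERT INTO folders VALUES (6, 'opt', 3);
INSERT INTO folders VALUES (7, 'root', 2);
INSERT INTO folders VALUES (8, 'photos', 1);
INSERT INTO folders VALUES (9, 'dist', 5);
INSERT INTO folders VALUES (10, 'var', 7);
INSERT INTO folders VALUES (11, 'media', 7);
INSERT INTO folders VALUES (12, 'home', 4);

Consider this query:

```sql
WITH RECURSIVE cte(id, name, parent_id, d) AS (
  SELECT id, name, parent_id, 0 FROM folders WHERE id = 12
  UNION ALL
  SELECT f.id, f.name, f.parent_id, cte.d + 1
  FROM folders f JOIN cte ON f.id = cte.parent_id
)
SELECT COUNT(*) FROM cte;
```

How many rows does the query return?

4

Base: id=12 (home), parent_id=4, d 0.
Iteration 1: join on id=4 -> srv (id 4, parent_id=3, d 1).
Iteration 2: join on id=3 -> bob (id 3, parent_id=1, d 2).
Iteration 3: join on id=1 -> mail (id 1, parent_id=NULL, d 3).
Iteration 4: parent_id is NULL; no match; recursion stops.
Total rows emitted: 4.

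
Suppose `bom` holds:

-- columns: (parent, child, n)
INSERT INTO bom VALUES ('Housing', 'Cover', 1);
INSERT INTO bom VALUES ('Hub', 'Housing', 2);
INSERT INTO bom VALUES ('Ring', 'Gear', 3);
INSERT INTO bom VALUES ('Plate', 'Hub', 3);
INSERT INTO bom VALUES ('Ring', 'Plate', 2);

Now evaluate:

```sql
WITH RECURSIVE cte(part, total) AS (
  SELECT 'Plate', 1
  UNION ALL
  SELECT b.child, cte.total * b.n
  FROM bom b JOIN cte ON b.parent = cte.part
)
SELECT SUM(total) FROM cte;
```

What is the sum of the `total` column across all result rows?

16

Base: (Plate, total=1).
Iteration 1: components of {Plate} -> Hub = 1*3 = 3.
Iteration 2: components of {Hub} -> Housing = 3*2 = 6.
Iteration 3: components of {Housing} -> Cover = 6*1 = 6.
Iteration 4: no further components; recursion stops.
SUM(total) = 1 + 3 + 6 + 6 = 16.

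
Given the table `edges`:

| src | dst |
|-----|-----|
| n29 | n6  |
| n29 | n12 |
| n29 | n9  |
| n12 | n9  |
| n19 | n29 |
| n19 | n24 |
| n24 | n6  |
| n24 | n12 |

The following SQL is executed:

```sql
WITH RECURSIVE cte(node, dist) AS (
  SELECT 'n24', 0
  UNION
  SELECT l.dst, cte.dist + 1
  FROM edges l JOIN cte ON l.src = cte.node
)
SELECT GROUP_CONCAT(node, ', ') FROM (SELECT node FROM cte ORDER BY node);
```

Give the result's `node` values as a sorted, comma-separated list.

Base: (n24, dist=0).
Iteration 1: edges from {n24} -> (n12, dist=1), (n6, dist=1).
Iteration 2: edges from {n12,n6} -> (n9, dist=2).
Iteration 3: no outgoing edges from {n9}; recursion stops.

n12, n24, n6, n9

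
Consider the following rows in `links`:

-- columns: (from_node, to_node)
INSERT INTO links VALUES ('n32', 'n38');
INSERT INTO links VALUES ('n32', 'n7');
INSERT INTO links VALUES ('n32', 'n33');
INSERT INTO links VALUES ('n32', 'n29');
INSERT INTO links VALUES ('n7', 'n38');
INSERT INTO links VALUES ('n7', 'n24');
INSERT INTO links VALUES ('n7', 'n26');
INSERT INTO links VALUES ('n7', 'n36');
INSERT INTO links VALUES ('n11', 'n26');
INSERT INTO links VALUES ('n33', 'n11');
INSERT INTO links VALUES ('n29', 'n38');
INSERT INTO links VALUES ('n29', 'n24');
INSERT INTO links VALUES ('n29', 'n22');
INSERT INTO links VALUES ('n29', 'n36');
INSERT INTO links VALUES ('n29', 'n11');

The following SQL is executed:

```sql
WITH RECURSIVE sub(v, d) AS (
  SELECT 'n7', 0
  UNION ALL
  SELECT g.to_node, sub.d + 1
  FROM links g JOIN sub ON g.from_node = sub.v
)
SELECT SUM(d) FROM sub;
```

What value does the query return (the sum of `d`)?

4

Base: (n7, d=0).
Iteration 1: edges from {n7} -> (n24, d=1), (n26, d=1), (n36, d=1), (n38, d=1).
Iteration 2: no outgoing edges from {n24,n26,n36,n38}; recursion stops.
SUM(d) = 0 + 1 + 1 + 1 + 1 = 4.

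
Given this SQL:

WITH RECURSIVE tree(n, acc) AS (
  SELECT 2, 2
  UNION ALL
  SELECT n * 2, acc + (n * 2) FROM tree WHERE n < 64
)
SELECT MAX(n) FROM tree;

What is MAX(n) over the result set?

Base: n=2, acc=2.
Iteration 1: 2 < 64 holds -> n = 2 * 2 = 4, acc = 2 + 4 = 6.
Iteration 2: 4 < 64 holds -> n = 4 * 2 = 8, acc = 6 + 8 = 14.
Iteration 3: 8 < 64 holds -> n = 8 * 2 = 16, acc = 14 + 16 = 30.
Iteration 4: 16 < 64 holds -> n = 16 * 2 = 32, acc = 30 + 32 = 62.
Iteration 5: 32 < 64 holds -> n = 32 * 2 = 64, acc = 62 + 64 = 126.
Iteration 6: 64 < 64 fails; recursion stops.
n values: 2, 4, 8, 16, 32, 64; the maximum is 64.

64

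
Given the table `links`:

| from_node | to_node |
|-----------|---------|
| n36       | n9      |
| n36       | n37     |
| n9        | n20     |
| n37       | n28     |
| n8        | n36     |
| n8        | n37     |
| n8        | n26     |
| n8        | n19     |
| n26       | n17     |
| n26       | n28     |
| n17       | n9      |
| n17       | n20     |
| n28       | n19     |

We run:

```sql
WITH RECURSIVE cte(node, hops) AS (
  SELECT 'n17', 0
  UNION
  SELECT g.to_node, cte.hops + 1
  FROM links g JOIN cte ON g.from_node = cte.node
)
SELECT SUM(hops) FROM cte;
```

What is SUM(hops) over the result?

4

Base: (n17, hops=0).
Iteration 1: edges from {n17} -> (n20, hops=1), (n9, hops=1).
Iteration 2: edges from {n20,n9} -> (n20, hops=2).
Iteration 3: no outgoing edges from {n20}; recursion stops.
SUM(hops) = 0 + 1 + 1 + 2 = 4.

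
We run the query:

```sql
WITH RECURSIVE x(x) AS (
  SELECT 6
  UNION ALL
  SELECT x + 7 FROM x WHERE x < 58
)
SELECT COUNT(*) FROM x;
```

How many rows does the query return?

9

Base: x=6.
Iteration 1: 6 < 58 holds -> x = 6 + 7 = 13.
Iteration 2: 13 < 58 holds -> x = 13 + 7 = 20.
Iteration 3: 20 < 58 holds -> x = 20 + 7 = 27.
Iteration 4: 27 < 58 holds -> x = 27 + 7 = 34.
Iteration 5: 34 < 58 holds -> x = 34 + 7 = 41.
Iteration 6: 41 < 58 holds -> x = 41 + 7 = 48.
Iteration 7: 48 < 58 holds -> x = 48 + 7 = 55.
Iteration 8: 55 < 58 holds -> x = 55 + 7 = 62.
Iteration 9: 62 < 58 fails; recursion stops.
Total rows emitted: 9.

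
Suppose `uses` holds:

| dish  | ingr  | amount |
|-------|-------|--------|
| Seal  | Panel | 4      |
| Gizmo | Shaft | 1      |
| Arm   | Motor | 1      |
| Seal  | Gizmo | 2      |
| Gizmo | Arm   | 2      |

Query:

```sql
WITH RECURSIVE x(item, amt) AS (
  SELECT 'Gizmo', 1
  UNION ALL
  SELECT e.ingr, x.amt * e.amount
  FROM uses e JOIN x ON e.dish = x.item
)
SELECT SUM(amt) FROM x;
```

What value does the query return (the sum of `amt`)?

6

Base: (Gizmo, amt=1).
Iteration 1: components of {Gizmo} -> Arm = 1*2 = 2, Shaft = 1*1 = 1.
Iteration 2: components of {Arm,Shaft} -> Motor = 2*1 = 2.
Iteration 3: no further components; recursion stops.
SUM(amt) = 1 + 1 + 2 + 2 = 6.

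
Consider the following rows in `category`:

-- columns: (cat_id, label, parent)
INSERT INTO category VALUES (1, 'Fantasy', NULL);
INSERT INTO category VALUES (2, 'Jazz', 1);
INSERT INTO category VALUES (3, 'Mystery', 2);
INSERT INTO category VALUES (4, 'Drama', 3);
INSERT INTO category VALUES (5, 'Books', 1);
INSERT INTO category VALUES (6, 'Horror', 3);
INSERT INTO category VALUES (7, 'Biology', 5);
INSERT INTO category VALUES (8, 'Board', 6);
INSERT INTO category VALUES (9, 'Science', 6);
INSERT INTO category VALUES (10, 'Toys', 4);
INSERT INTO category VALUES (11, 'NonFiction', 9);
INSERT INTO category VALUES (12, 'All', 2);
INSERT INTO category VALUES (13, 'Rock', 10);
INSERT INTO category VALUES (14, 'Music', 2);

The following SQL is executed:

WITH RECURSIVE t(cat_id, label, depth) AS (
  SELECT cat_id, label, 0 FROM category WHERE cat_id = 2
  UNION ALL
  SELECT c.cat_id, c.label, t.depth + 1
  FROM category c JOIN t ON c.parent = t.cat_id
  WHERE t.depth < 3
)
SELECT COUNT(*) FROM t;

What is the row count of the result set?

9

Base: cat_id=2 (Jazz) at depth 0.
Iteration 1: rows with parent in {2} -> Mystery (id 3, depth 1), All (id 12, depth 1), Music (id 14, depth 1).
Iteration 2: rows with parent in {3,12,14} -> Drama (id 4, depth 2), Horror (id 6, depth 2).
Iteration 3: rows with parent in {4,6} -> Board (id 8, depth 3), Science (id 9, depth 3), Toys (id 10, depth 3).
Iteration 4: depth < 3 fails for all current rows; recursion stops.
Total rows emitted: 9.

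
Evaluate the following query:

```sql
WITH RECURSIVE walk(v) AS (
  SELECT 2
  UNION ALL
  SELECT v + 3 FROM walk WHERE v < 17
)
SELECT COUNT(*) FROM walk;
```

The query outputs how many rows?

6

Base: v=2.
Iteration 1: 2 < 17 holds -> v = 2 + 3 = 5.
Iteration 2: 5 < 17 holds -> v = 5 + 3 = 8.
Iteration 3: 8 < 17 holds -> v = 8 + 3 = 11.
Iteration 4: 11 < 17 holds -> v = 11 + 3 = 14.
Iteration 5: 14 < 17 holds -> v = 14 + 3 = 17.
Iteration 6: 17 < 17 fails; recursion stops.
Total rows emitted: 6.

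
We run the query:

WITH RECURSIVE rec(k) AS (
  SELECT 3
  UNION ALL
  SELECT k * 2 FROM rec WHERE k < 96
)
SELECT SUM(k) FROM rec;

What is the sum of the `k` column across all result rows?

189

Base: k=3.
Iteration 1: 3 < 96 holds -> k = 3 * 2 = 6.
Iteration 2: 6 < 96 holds -> k = 6 * 2 = 12.
Iteration 3: 12 < 96 holds -> k = 12 * 2 = 24.
Iteration 4: 24 < 96 holds -> k = 24 * 2 = 48.
Iteration 5: 48 < 96 holds -> k = 48 * 2 = 96.
Iteration 6: 96 < 96 fails; recursion stops.
SUM(k) = 3 + 6 + 12 + 24 + 48 + 96 = 189.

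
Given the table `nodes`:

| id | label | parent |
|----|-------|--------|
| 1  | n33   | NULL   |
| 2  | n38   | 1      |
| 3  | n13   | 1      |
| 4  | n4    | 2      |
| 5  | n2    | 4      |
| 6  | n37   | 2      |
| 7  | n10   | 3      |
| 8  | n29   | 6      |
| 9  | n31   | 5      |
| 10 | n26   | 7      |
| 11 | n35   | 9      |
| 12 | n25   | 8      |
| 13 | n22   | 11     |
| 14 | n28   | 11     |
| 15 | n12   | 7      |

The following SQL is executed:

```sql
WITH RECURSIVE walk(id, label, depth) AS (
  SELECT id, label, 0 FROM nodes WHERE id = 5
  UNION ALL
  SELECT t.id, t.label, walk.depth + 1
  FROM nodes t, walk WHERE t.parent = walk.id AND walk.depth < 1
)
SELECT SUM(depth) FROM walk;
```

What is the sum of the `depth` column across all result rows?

Base: id=5 (n2) at depth 0.
Iteration 1: rows with parent in {5} -> n31 (id 9, depth 1).
Iteration 2: depth < 1 fails for all current rows; recursion stops.
SUM(depth) = 0 + 1 = 1.

1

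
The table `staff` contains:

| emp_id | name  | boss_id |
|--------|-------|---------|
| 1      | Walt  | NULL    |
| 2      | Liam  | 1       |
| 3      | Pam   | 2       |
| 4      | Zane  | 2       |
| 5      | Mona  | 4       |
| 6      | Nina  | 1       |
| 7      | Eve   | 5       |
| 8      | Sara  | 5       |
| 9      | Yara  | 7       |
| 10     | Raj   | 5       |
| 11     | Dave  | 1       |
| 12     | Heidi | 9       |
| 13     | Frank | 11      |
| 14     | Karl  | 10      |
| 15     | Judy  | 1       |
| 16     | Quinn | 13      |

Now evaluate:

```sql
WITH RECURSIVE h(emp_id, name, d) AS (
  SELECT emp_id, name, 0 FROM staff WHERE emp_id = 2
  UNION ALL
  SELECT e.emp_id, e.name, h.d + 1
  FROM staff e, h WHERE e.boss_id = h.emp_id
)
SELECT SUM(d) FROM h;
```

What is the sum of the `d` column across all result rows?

Base: emp_id=2 (Liam) at d 0.
Iteration 1: rows with boss_id in {2} -> Pam (id 3, d 1), Zane (id 4, d 1).
Iteration 2: rows with boss_id in {3,4} -> Mona (id 5, d 2).
Iteration 3: rows with boss_id in {5} -> Eve (id 7, d 3), Sara (id 8, d 3), Raj (id 10, d 3).
Iteration 4: rows with boss_id in {7,8,10} -> Yara (id 9, d 4), Karl (id 14, d 4).
Iteration 5: rows with boss_id in {9,14} -> Heidi (id 12, d 5).
Iteration 6: no rows with boss_id in {12}; recursion stops.
SUM(d) = 0 + 1 + 1 + 2 + 3 + 3 + 3 + 4 + 4 + 5 = 26.

26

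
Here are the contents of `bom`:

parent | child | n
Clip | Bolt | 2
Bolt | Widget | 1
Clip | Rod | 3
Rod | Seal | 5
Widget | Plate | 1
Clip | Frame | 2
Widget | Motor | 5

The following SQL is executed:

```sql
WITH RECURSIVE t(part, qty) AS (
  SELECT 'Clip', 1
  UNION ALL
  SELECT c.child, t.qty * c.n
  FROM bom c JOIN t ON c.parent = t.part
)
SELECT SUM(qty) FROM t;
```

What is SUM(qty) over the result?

Base: (Clip, qty=1).
Iteration 1: components of {Clip} -> Bolt = 1*2 = 2, Frame = 1*2 = 2, Rod = 1*3 = 3.
Iteration 2: components of {Bolt,Frame,Rod} -> Seal = 3*5 = 15, Widget = 2*1 = 2.
Iteration 3: components of {Seal,Widget} -> Motor = 2*5 = 10, Plate = 2*1 = 2.
Iteration 4: no further components; recursion stops.
SUM(qty) = 1 + 2 + 3 + 2 + 2 + 15 + 2 + 10 = 37.

37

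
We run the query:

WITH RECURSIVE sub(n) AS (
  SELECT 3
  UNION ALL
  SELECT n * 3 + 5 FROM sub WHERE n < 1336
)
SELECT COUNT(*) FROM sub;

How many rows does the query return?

7

Base: n=3.
Iteration 1: 3 < 1336 holds -> n = 3 * 3 + 5 = 14.
Iteration 2: 14 < 1336 holds -> n = 14 * 3 + 5 = 47.
Iteration 3: 47 < 1336 holds -> n = 47 * 3 + 5 = 146.
Iteration 4: 146 < 1336 holds -> n = 146 * 3 + 5 = 443.
Iteration 5: 443 < 1336 holds -> n = 443 * 3 + 5 = 1334.
Iteration 6: 1334 < 1336 holds -> n = 1334 * 3 + 5 = 4007.
Iteration 7: 4007 < 1336 fails; recursion stops.
Total rows emitted: 7.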